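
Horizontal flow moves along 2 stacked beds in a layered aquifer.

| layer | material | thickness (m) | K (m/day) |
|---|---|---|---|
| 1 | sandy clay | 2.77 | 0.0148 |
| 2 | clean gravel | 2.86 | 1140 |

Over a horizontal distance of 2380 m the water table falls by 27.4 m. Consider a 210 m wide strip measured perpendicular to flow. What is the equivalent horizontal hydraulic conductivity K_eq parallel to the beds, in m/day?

579

Flow is parallel to layering, so each bed carries its own Darcy discharge and the transmissivities add.
Σ(K_i·b_i) = 0.0148×2.77 + 1140×2.86 = 3260 m²/day.
Total thickness b = 5.630 m, so K_eq = Σ(K_i·b_i)/b = 579.1 m/day.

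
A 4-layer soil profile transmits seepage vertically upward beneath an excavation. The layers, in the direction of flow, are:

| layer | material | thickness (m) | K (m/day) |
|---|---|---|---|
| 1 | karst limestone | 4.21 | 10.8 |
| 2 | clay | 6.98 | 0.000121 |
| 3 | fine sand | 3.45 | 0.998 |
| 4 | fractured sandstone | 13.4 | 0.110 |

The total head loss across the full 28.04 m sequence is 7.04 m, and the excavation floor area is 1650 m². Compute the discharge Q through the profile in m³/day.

0.201

Flow is perpendicular to layering, so the layers act in series and the equivalent K is the thickness-weighted harmonic mean.
Total thickness L = 4.21 + 6.98 + 3.45 + 13.4 = 28.04 m.
Σ(b_i/K_i) = 4.21/10.8 + 6.98/0.000121 + 3.45/0.998 + 13.4/0.110 = 57812 d.
K_eq = L / Σ(b_i/K_i) = 28.04 / 57812 = 0.0004850 m/day.
Q = K_eq · A · (Δh/L) = 0.0004850 × 1650 × (7.04/28.04) = 0.2009 m³/day.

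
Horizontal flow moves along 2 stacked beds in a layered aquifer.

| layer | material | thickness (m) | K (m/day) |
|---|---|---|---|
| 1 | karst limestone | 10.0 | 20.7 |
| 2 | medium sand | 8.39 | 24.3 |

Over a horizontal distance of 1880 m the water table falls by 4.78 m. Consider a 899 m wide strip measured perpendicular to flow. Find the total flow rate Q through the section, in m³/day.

939

Flow is parallel to layering, so each bed carries its own Darcy discharge and the transmissivities add.
Σ(K_i·b_i) = 20.7×10.0 + 24.3×8.39 = 410.9 m²/day.
Hydraulic gradient i = Δh / L = 4.78 / 1880 = 0.002543.
Q = Σ(K_i·b_i) · W · i = 410.9 × 899 × 0.002543 = 939.2 m³/day.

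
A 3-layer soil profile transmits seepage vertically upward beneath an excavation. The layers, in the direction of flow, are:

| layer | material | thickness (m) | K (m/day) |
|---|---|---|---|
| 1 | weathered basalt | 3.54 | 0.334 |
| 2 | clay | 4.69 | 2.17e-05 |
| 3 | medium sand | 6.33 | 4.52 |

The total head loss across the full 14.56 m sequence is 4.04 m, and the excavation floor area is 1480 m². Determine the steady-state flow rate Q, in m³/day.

Flow is perpendicular to layering, so the layers act in series and the equivalent K is the thickness-weighted harmonic mean.
Total thickness L = 3.54 + 4.69 + 6.33 = 14.56 m.
Σ(b_i/K_i) = 3.54/0.334 + 4.69/2.17e-05 + 6.33/4.52 = 2.161e+05 d.
K_eq = L / Σ(b_i/K_i) = 14.56 / 2.161e+05 = 6.736e-05 m/day.
Q = K_eq · A · (Δh/L) = 6.736e-05 × 1480 × (4.04/14.56) = 0.02766 m³/day.

0.0277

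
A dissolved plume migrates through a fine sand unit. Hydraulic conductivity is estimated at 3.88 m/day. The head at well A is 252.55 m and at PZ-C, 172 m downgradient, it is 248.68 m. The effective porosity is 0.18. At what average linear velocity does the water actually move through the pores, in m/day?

0.485

Hydraulic gradient i = (252.55 − 248.68) / 172 = 3.87 / 172 = 0.02250.
Darcy flux q = K · i = 3.880 × 0.02250 = 0.08730 m/day.
Seepage velocity v = q / n_e = 0.08730 / 0.18 = 0.4850 m/day.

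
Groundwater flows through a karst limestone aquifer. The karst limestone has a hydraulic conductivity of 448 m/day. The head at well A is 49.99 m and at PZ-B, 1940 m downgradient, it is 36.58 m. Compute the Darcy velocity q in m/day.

Hydraulic gradient i = (49.99 − 36.58) / 1940 = 13.41 / 1940 = 0.006912.
Specific discharge q = K · i = 448.0 × 0.006912 = 3.097 m/day.

3.10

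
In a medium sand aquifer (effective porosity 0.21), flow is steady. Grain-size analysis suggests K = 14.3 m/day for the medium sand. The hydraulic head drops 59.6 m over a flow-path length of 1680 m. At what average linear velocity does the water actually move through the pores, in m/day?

2.42

Hydraulic gradient i = Δh / L = 59.6 / 1680 = 0.03548.
Darcy flux q = K · i = 14.30 × 0.03548 = 0.5073 m/day.
Seepage velocity v = q / n_e = 0.5073 / 0.21 = 2.416 m/day.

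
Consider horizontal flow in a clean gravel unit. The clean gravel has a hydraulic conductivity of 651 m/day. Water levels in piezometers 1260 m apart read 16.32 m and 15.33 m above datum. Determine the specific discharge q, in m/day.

0.512

Hydraulic gradient i = (16.32 − 15.33) / 1260 = 0.99 / 1260 = 0.0007857.
Specific discharge q = K · i = 651.0 × 0.0007857 = 0.5115 m/day.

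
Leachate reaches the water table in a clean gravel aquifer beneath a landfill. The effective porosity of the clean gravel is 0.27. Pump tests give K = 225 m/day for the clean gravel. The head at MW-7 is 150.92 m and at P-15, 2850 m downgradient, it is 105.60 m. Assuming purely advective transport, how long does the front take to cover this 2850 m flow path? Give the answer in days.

Hydraulic gradient i = (150.92 − 105.60) / 2850 = 45.32 / 2850 = 0.01590.
Darcy flux q = K · i = 225.0 × 0.01590 = 3.578 m/day.
Seepage velocity v = q / n_e = 3.578 / 0.27 = 13.25 m/day.
Travel time t = L / v = 2850 / 13.25 = 215.1 days.

215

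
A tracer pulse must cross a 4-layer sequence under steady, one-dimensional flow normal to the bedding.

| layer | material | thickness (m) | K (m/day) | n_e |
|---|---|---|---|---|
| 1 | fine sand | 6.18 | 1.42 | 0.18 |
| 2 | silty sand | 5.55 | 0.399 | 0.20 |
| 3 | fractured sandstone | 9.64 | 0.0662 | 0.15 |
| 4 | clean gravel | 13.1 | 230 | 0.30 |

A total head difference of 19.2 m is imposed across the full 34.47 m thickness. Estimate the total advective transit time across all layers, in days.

64.9

With flow normal to the layers, continuity requires the same specific discharge q through every layer.
Σ(b_i/K_i) = 6.18/1.42 + 5.55/0.399 + 9.64/0.0662 + 13.1/230 = 163.9 d.
q = Δh / Σ(b_i/K_i) = 19.2 / 163.9 = 0.1171 m/day.
In each layer the seepage velocity is v_i = q/n_i, so the layer transit time is t_i = b_i·n_i / q:
  layer 1 (fine sand): t_1 = 6.18 × 0.18 / 0.1171 = 9.498 d
  layer 2 (silty sand): t_2 = 5.55 × 0.20 / 0.1171 = 9.478 d
  layer 3 (fractured sandstone): t_3 = 9.64 × 0.15 / 0.1171 = 12.35 d
  layer 4 (clean gravel): t_4 = 13.1 × 0.30 / 0.1171 = 33.56 d
Total t = Σ t_i = 64.88 days.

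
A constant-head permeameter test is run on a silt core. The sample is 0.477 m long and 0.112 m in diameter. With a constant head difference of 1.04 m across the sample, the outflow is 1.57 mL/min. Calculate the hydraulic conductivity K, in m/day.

0.105

Cross-sectional area A = π·(d/2)² = π × (0.112/2)² = 0.009852 m².
Convert discharge: 1.57 mL/min = 2.617e-08 m³/s.
Darcy's law rearranged: K = Q·L / (A·Δh) = 2.617e-08 × 0.477 / (0.009852 × 1.04) = 1.218e-06 m/s = 0.1052 m/day.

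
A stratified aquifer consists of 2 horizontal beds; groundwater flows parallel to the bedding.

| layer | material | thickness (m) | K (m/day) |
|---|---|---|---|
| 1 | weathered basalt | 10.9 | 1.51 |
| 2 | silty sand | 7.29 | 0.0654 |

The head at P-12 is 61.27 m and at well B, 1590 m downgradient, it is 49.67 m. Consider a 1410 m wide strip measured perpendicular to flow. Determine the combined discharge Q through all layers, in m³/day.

Flow is parallel to layering, so each bed carries its own Darcy discharge and the transmissivities add.
Σ(K_i·b_i) = 1.51×10.9 + 0.0654×7.29 = 16.94 m²/day.
Hydraulic gradient i = (61.27 − 49.67) / 1590 = 11.6 / 1590 = 0.007296.
Q = Σ(K_i·b_i) · W · i = 16.94 × 1410 × 0.007296 = 174.2 m³/day.

174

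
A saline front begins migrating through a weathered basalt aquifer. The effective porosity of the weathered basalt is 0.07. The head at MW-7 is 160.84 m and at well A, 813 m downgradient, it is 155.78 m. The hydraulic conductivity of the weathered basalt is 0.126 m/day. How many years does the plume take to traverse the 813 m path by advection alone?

199

Hydraulic gradient i = (160.84 − 155.78) / 813 = 5.06 / 813 = 0.006224.
Darcy flux q = K · i = 0.1260 × 0.006224 = 0.0007842 m/day.
Seepage velocity v = q / n_e = 0.0007842 / 0.07 = 0.01120 m/day.
Travel time t = L / v = 813 / 0.01120 = 72570 days = 198.7 years.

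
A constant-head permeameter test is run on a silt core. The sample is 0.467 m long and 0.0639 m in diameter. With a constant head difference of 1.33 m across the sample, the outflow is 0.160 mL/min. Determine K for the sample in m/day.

0.0252

Cross-sectional area A = π·(d/2)² = π × (0.0639/2)² = 0.003207 m².
Convert discharge: 0.160 mL/min = 2.667e-09 m³/s.
Darcy's law rearranged: K = Q·L / (A·Δh) = 2.667e-09 × 0.467 / (0.003207 × 1.33) = 2.920e-07 m/s = 0.02523 m/day.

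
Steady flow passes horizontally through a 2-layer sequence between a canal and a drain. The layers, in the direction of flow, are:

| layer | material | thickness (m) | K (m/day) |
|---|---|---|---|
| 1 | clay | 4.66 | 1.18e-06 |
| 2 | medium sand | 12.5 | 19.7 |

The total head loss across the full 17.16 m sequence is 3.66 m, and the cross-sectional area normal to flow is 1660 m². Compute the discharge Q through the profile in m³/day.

Flow is perpendicular to layering, so the layers act in series and the equivalent K is the thickness-weighted harmonic mean.
Total thickness L = 4.66 + 12.5 = 17.16 m.
Σ(b_i/K_i) = 4.66/1.18e-06 + 12.5/19.7 = 3.949e+06 d.
K_eq = L / Σ(b_i/K_i) = 17.16 / 3.949e+06 = 4.345e-06 m/day.
Q = K_eq · A · (Δh/L) = 4.345e-06 × 1660 × (3.66/17.16) = 0.001538 m³/day.

0.00154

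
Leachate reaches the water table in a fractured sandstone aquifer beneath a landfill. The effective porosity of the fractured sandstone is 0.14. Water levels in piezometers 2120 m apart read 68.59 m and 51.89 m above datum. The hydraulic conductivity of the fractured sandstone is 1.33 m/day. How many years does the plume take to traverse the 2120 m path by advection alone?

Hydraulic gradient i = (68.59 − 51.89) / 2120 = 16.7 / 2120 = 0.007877.
Darcy flux q = K · i = 1.330 × 0.007877 = 0.01048 m/day.
Seepage velocity v = q / n_e = 0.01048 / 0.14 = 0.07483 m/day.
Travel time t = L / v = 2120 / 0.07483 = 28329 days = 77.56 years.

77.6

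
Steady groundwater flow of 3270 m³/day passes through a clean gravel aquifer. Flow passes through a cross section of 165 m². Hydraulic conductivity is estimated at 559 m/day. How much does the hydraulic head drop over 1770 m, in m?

From Q = K·A·i, i = Q / (K·A) = 3270 / (559.0 × 165.0) = 0.03545.
Head loss Δh = i · L = 0.03545 × 1770 = 62.75 m.

62.8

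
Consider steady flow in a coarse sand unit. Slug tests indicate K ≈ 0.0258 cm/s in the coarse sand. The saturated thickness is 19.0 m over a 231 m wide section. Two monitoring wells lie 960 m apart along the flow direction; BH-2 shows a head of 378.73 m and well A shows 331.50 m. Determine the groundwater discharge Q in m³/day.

4810

Convert K: 0.0258 cm/s × 864 = 22.29 m/day.
Cross-sectional area A = 231 × 19.0 = 4389 m².
Hydraulic gradient i = (378.73 − 331.50) / 960 = 47.23 / 960 = 0.04920.
Darcy's law: Q = K · A · i = 22.29 × 4389 × 0.04920 = 4813 m³/day.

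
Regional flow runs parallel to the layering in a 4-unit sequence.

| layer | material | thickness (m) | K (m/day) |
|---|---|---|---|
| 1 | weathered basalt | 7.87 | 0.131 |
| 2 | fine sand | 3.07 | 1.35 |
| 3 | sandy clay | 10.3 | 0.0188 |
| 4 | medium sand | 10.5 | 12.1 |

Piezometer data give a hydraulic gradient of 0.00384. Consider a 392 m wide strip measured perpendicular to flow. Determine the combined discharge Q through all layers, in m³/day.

199

Flow is parallel to layering, so each bed carries its own Darcy discharge and the transmissivities add.
Σ(K_i·b_i) = 0.131×7.87 + 1.35×3.07 + 0.0188×10.3 + 12.1×10.5 = 132.4 m²/day.
Hydraulic gradient i = 0.00384.
Q = Σ(K_i·b_i) · W · i = 132.4 × 392 × 0.003840 = 199.3 m³/day.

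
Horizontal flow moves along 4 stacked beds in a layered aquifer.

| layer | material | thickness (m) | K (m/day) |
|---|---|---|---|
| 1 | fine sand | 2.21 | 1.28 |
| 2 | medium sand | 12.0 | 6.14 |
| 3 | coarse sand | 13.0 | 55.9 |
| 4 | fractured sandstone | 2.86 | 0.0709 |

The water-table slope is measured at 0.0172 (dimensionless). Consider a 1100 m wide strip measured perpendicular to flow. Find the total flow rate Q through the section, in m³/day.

15200

Flow is parallel to layering, so each bed carries its own Darcy discharge and the transmissivities add.
Σ(K_i·b_i) = 1.28×2.21 + 6.14×12.0 + 55.9×13.0 + 0.0709×2.86 = 803.4 m²/day.
Hydraulic gradient i = 0.0172.
Q = Σ(K_i·b_i) · W · i = 803.4 × 1100 × 0.01720 = 15201 m³/day.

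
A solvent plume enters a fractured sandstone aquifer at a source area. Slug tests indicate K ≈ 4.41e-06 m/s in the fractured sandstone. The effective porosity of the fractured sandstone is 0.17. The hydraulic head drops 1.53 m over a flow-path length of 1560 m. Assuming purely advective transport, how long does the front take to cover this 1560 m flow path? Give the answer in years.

Convert K: 4.41e-06 m/s × 86400 = 0.3810 m/day.
Hydraulic gradient i = Δh / L = 1.53 / 1560 = 0.0009808.
Darcy flux q = K · i = 0.3810 × 0.0009808 = 0.0003737 m/day.
Seepage velocity v = q / n_e = 0.0003737 / 0.17 = 0.002198 m/day.
Travel time t = L / v = 1560 / 0.002198 = 7.097e+05 days = 1943 years.

1940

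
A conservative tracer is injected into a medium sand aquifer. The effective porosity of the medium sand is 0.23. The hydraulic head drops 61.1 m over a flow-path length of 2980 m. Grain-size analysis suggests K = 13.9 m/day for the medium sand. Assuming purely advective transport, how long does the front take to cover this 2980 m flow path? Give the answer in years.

Hydraulic gradient i = Δh / L = 61.1 / 2980 = 0.02050.
Darcy flux q = K · i = 13.90 × 0.02050 = 0.2850 m/day.
Seepage velocity v = q / n_e = 0.2850 / 0.23 = 1.239 m/day.
Travel time t = L / v = 2980 / 1.239 = 2405 days = 6.584 years.

6.58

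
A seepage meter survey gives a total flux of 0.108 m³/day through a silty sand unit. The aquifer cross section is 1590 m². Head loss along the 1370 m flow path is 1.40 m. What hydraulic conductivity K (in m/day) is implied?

Hydraulic gradient i = Δh / L = 1.40 / 1370 = 0.001022.
From Q = K·A·i, K = Q / (A·i) = 0.108 / (1590 × 0.001022) = 0.06647 m/day.

0.0665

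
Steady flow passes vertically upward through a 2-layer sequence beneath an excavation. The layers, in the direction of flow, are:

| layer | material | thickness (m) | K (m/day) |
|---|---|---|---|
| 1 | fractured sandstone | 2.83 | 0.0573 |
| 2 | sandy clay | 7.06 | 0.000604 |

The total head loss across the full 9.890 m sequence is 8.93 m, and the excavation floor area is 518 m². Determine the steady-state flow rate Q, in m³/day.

0.394

Flow is perpendicular to layering, so the layers act in series and the equivalent K is the thickness-weighted harmonic mean.
Total thickness L = 2.83 + 7.06 = 9.890 m.
Σ(b_i/K_i) = 2.83/0.0573 + 7.06/0.000604 = 11738 d.
K_eq = L / Σ(b_i/K_i) = 9.890 / 11738 = 0.0008426 m/day.
Q = K_eq · A · (Δh/L) = 0.0008426 × 518 × (8.93/9.890) = 0.3941 m³/day.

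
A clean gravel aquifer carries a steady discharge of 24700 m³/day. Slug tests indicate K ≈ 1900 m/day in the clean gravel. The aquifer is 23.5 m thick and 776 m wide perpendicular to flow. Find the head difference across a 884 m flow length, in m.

Cross-sectional area A = 776 × 23.5 = 18236 m².
From Q = K·A·i, i = Q / (K·A) = 24700 / (1900 × 18236) = 0.0007129.
Head loss Δh = i · L = 0.0007129 × 884 = 0.6302 m.

0.630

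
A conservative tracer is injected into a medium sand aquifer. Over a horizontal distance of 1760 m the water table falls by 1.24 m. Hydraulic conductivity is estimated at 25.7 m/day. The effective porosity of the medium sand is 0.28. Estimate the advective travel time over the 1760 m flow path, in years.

Hydraulic gradient i = Δh / L = 1.24 / 1760 = 0.0007045.
Darcy flux q = K · i = 25.70 × 0.0007045 = 0.01811 m/day.
Seepage velocity v = q / n_e = 0.01811 / 0.28 = 0.06467 m/day.
Travel time t = L / v = 1760 / 0.06467 = 27216 days = 74.51 years.

74.5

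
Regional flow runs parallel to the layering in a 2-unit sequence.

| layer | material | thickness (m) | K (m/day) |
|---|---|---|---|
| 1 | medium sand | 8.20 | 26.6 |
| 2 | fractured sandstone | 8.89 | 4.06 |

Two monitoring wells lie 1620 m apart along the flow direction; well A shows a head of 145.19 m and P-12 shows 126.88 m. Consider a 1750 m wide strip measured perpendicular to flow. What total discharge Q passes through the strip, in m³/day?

5030

Flow is parallel to layering, so each bed carries its own Darcy discharge and the transmissivities add.
Σ(K_i·b_i) = 26.6×8.20 + 4.06×8.89 = 254.2 m²/day.
Hydraulic gradient i = (145.19 − 126.88) / 1620 = 18.31 / 1620 = 0.01130.
Q = Σ(K_i·b_i) · W · i = 254.2 × 1750 × 0.01130 = 5028 m³/day.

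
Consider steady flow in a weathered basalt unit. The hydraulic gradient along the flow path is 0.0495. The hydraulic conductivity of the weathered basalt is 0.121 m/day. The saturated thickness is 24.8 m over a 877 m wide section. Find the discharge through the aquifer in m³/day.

130

Cross-sectional area A = 877 × 24.8 = 21750 m².
Hydraulic gradient i = 0.0495.
Darcy's law: Q = K · A · i = 0.1210 × 21750 × 0.04950 = 130.3 m³/day.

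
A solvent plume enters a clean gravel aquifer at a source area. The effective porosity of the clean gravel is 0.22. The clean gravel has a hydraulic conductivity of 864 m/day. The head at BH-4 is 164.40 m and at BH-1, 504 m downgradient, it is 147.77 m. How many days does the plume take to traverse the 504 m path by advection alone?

3.89

Hydraulic gradient i = (164.40 − 147.77) / 504 = 16.63 / 504 = 0.03300.
Darcy flux q = K · i = 864.0 × 0.03300 = 28.51 m/day.
Seepage velocity v = q / n_e = 28.51 / 0.22 = 129.6 m/day.
Travel time t = L / v = 504 / 129.6 = 3.889 days.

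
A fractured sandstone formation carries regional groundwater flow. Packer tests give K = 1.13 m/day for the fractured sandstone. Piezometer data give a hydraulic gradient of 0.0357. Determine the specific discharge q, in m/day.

0.0403

Hydraulic gradient i = 0.0357.
Specific discharge q = K · i = 1.130 × 0.03570 = 0.04034 m/day.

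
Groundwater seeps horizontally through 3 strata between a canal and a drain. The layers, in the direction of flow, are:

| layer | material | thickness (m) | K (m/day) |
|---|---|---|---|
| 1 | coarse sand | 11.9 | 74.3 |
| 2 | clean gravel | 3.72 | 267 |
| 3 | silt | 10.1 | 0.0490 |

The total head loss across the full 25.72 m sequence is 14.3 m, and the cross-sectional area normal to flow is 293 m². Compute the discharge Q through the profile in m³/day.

20.3

Flow is perpendicular to layering, so the layers act in series and the equivalent K is the thickness-weighted harmonic mean.
Total thickness L = 11.9 + 3.72 + 10.1 = 25.72 m.
Σ(b_i/K_i) = 11.9/74.3 + 3.72/267 + 10.1/0.0490 = 206.3 d.
K_eq = L / Σ(b_i/K_i) = 25.72 / 206.3 = 0.1247 m/day.
Q = K_eq · A · (Δh/L) = 0.1247 × 293 × (14.3/25.72) = 20.31 m³/day.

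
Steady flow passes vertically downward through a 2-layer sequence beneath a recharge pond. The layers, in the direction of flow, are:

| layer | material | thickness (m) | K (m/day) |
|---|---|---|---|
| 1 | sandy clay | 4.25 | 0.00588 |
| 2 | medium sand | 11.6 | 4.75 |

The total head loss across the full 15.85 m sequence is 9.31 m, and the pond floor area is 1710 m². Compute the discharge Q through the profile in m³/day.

22.0

Flow is perpendicular to layering, so the layers act in series and the equivalent K is the thickness-weighted harmonic mean.
Total thickness L = 4.25 + 11.6 = 15.85 m.
Σ(b_i/K_i) = 4.25/0.00588 + 11.6/4.75 = 725.2 d.
K_eq = L / Σ(b_i/K_i) = 15.85 / 725.2 = 0.02186 m/day.
Q = K_eq · A · (Δh/L) = 0.02186 × 1710 × (9.31/15.85) = 21.95 m³/day.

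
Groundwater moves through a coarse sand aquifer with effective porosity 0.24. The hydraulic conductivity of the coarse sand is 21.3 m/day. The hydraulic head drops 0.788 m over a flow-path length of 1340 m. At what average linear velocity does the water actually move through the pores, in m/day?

0.0522

Hydraulic gradient i = Δh / L = 0.788 / 1340 = 0.0005881.
Darcy flux q = K · i = 21.30 × 0.0005881 = 0.01253 m/day.
Seepage velocity v = q / n_e = 0.01253 / 0.24 = 0.05219 m/day.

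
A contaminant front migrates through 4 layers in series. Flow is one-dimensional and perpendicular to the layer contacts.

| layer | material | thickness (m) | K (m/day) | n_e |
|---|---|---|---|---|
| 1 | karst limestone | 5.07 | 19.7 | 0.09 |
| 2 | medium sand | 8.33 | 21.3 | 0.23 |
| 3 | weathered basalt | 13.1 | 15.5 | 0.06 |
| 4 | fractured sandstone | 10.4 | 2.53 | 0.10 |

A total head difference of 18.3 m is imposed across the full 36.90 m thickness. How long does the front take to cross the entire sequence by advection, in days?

With flow normal to the layers, continuity requires the same specific discharge q through every layer.
Σ(b_i/K_i) = 5.07/19.7 + 8.33/21.3 + 13.1/15.5 + 10.4/2.53 = 5.604 d.
q = Δh / Σ(b_i/K_i) = 18.3 / 5.604 = 3.265 m/day.
In each layer the seepage velocity is v_i = q/n_i, so the layer transit time is t_i = b_i·n_i / q:
  layer 1 (karst limestone): t_1 = 5.07 × 0.09 / 3.265 = 0.1397 d
  layer 2 (medium sand): t_2 = 8.33 × 0.23 / 3.265 = 0.5867 d
  layer 3 (weathered basalt): t_3 = 13.1 × 0.06 / 3.265 = 0.2407 d
  layer 4 (fractured sandstone): t_4 = 10.4 × 0.10 / 3.265 = 0.3185 d
Total t = Σ t_i = 1.286 days.

1.29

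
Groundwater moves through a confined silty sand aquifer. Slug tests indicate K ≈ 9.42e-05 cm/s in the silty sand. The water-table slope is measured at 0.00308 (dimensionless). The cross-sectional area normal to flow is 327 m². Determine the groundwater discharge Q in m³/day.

0.0820

Convert K: 9.42e-05 cm/s × 864 = 0.08139 m/day.
Hydraulic gradient i = 0.00308.
Darcy's law: Q = K · A · i = 0.08139 × 327.0 × 0.003080 = 0.08197 m³/day.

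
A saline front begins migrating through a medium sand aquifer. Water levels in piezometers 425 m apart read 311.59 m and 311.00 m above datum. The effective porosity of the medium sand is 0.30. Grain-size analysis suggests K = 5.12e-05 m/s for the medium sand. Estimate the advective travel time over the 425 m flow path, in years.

Convert K: 5.12e-05 m/s × 86400 = 4.424 m/day.
Hydraulic gradient i = (311.59 − 311.00) / 425 = 0.59 / 425 = 0.001388.
Darcy flux q = K · i = 4.424 × 0.001388 = 0.006141 m/day.
Seepage velocity v = q / n_e = 0.006141 / 0.30 = 0.02047 m/day.
Travel time t = L / v = 425 / 0.02047 = 20762 days = 56.84 years.

56.8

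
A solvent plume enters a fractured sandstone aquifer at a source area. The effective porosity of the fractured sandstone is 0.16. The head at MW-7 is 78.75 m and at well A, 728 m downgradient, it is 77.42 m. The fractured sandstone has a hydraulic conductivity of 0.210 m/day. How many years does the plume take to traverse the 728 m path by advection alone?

Hydraulic gradient i = (78.75 − 77.42) / 728 = 1.33 / 728 = 0.001827.
Darcy flux q = K · i = 0.2100 × 0.001827 = 0.0003837 m/day.
Seepage velocity v = q / n_e = 0.0003837 / 0.16 = 0.002398 m/day.
Travel time t = L / v = 728 / 0.002398 = 3.036e+05 days = 831.2 years.

831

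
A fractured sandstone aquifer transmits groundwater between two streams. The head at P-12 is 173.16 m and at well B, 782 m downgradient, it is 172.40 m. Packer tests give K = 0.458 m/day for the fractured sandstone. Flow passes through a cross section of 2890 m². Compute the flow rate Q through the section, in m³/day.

1.29

Hydraulic gradient i = (173.16 − 172.40) / 782 = 0.76 / 782 = 0.0009719.
Darcy's law: Q = K · A · i = 0.4580 × 2890 × 0.0009719 = 1.286 m³/day.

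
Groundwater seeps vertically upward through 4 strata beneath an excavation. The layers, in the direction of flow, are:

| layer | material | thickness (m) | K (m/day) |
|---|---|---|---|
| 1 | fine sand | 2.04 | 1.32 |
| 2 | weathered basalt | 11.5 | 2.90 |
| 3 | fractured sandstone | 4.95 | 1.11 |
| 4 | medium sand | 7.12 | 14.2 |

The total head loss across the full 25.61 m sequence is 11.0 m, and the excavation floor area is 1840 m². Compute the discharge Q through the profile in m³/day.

Flow is perpendicular to layering, so the layers act in series and the equivalent K is the thickness-weighted harmonic mean.
Total thickness L = 2.04 + 11.5 + 4.95 + 7.12 = 25.61 m.
Σ(b_i/K_i) = 2.04/1.32 + 11.5/2.90 + 4.95/1.11 + 7.12/14.2 = 10.47 d.
K_eq = L / Σ(b_i/K_i) = 25.61 / 10.47 = 2.446 m/day.
Q = K_eq · A · (Δh/L) = 2.446 × 1840 × (11.0/25.61) = 1933 m³/day.

1930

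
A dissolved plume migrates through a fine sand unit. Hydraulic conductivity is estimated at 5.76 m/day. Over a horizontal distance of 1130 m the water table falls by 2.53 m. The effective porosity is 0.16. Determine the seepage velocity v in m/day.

Hydraulic gradient i = Δh / L = 2.53 / 1130 = 0.002239.
Darcy flux q = K · i = 5.760 × 0.002239 = 0.01290 m/day.
Seepage velocity v = q / n_e = 0.01290 / 0.16 = 0.08060 m/day.

0.0806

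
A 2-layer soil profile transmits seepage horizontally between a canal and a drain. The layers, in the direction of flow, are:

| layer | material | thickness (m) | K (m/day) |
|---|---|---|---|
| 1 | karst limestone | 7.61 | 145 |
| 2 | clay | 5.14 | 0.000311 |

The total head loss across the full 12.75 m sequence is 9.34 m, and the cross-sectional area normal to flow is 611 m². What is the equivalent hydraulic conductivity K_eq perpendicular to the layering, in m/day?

0.000771

Flow is perpendicular to layering, so the layers act in series and the equivalent K is the thickness-weighted harmonic mean.
Total thickness L = 7.61 + 5.14 = 12.75 m.
Σ(b_i/K_i) = 7.61/145 + 5.14/0.000311 = 16527 d.
K_eq = L / Σ(b_i/K_i) = 12.75 / 16527 = 0.0007714 m/day.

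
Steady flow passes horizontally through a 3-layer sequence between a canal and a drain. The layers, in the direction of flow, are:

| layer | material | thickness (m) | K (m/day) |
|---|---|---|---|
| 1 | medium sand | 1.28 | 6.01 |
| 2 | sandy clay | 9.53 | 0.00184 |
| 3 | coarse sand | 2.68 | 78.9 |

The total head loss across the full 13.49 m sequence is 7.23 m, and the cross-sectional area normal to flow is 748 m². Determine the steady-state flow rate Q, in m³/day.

1.04

Flow is perpendicular to layering, so the layers act in series and the equivalent K is the thickness-weighted harmonic mean.
Total thickness L = 1.28 + 9.53 + 2.68 = 13.49 m.
Σ(b_i/K_i) = 1.28/6.01 + 9.53/0.00184 + 2.68/78.9 = 5180 d.
K_eq = L / Σ(b_i/K_i) = 13.49 / 5180 = 0.002604 m/day.
Q = K_eq · A · (Δh/L) = 0.002604 × 748 × (7.23/13.49) = 1.044 m³/day.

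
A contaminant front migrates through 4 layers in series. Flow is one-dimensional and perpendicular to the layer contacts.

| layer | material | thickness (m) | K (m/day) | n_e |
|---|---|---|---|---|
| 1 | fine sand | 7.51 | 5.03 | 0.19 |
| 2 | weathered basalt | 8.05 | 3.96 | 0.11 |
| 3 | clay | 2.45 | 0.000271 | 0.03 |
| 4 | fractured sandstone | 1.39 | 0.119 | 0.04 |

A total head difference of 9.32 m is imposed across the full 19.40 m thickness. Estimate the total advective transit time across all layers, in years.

With flow normal to the layers, continuity requires the same specific discharge q through every layer.
Σ(b_i/K_i) = 7.51/5.03 + 8.05/3.96 + 2.45/0.000271 + 1.39/0.119 = 9056 d.
q = Δh / Σ(b_i/K_i) = 9.32 / 9056 = 0.001029 m/day.
In each layer the seepage velocity is v_i = q/n_i, so the layer transit time is t_i = b_i·n_i / q:
  layer 1 (fine sand): t_1 = 7.51 × 0.19 / 0.001029 = 1386 d
  layer 2 (weathered basalt): t_2 = 8.05 × 0.11 / 0.001029 = 860.4 d
  layer 3 (clay): t_3 = 2.45 × 0.03 / 0.001029 = 71.42 d
  layer 4 (fractured sandstone): t_4 = 1.39 × 0.04 / 0.001029 = 54.02 d
Total t = Σ t_i = 2372 days = 6.495 years.

6.49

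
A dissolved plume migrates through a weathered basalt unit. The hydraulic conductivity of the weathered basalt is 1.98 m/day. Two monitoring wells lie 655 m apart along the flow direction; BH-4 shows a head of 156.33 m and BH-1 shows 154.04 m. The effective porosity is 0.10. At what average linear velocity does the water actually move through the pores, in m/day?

0.0692

Hydraulic gradient i = (156.33 − 154.04) / 655 = 2.29 / 655 = 0.003496.
Darcy flux q = K · i = 1.980 × 0.003496 = 0.006922 m/day.
Seepage velocity v = q / n_e = 0.006922 / 0.10 = 0.06922 m/day.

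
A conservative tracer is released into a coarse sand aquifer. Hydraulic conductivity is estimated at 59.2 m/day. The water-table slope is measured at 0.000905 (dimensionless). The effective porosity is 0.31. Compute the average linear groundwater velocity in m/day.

Hydraulic gradient i = 0.000905.
Darcy flux q = K · i = 59.20 × 0.0009050 = 0.05358 m/day.
Seepage velocity v = q / n_e = 0.05358 / 0.31 = 0.1728 m/day.

0.173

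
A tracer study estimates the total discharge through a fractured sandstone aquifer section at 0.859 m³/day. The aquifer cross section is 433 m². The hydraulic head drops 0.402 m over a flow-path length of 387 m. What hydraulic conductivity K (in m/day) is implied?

1.91

Hydraulic gradient i = Δh / L = 0.402 / 387 = 0.001039.
From Q = K·A·i, K = Q / (A·i) = 0.859 / (433.0 × 0.001039) = 1.910 m/day.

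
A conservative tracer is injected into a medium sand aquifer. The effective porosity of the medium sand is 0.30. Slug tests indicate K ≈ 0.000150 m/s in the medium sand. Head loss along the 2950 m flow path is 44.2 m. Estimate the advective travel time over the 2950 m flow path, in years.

Convert K: 0.000150 m/s × 86400 = 12.96 m/day.
Hydraulic gradient i = Δh / L = 44.2 / 2950 = 0.01498.
Darcy flux q = K · i = 12.96 × 0.01498 = 0.1942 m/day.
Seepage velocity v = q / n_e = 0.1942 / 0.30 = 0.6473 m/day.
Travel time t = L / v = 2950 / 0.6473 = 4558 days = 12.48 years.

12.5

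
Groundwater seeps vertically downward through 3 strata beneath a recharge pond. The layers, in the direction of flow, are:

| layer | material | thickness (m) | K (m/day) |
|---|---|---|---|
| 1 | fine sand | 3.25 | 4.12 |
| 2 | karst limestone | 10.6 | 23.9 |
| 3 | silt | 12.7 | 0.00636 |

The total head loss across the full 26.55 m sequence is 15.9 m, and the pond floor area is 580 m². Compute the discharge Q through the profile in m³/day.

4.62

Flow is perpendicular to layering, so the layers act in series and the equivalent K is the thickness-weighted harmonic mean.
Total thickness L = 3.25 + 10.6 + 12.7 = 26.55 m.
Σ(b_i/K_i) = 3.25/4.12 + 10.6/23.9 + 12.7/0.00636 = 1998 d.
K_eq = L / Σ(b_i/K_i) = 26.55 / 1998 = 0.01329 m/day.
Q = K_eq · A · (Δh/L) = 0.01329 × 580 × (15.9/26.55) = 4.615 m³/day.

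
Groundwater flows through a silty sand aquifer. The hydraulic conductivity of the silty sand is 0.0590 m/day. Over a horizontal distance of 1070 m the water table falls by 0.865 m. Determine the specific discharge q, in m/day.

Hydraulic gradient i = Δh / L = 0.865 / 1070 = 0.0008084.
Specific discharge q = K · i = 0.05900 × 0.0008084 = 4.770e-05 m/day.

4.77e-05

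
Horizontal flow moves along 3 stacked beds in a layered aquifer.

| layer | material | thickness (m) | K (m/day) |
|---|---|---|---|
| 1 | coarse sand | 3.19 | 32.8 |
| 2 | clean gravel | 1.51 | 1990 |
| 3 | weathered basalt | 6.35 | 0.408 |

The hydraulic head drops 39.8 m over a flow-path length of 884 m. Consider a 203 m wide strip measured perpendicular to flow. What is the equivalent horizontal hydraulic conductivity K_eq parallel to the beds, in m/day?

Flow is parallel to layering, so each bed carries its own Darcy discharge and the transmissivities add.
Σ(K_i·b_i) = 32.8×3.19 + 1990×1.51 + 0.408×6.35 = 3112 m²/day.
Total thickness b = 11.05 m, so K_eq = Σ(K_i·b_i)/b = 281.6 m/day.

282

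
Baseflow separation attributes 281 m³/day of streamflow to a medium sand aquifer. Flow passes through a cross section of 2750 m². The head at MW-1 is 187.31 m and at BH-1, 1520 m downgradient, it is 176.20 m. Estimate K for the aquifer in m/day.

14.0

Hydraulic gradient i = (187.31 − 176.20) / 1520 = 11.11 / 1520 = 0.007309.
From Q = K·A·i, K = Q / (A·i) = 281 / (2750 × 0.007309) = 13.98 m/day.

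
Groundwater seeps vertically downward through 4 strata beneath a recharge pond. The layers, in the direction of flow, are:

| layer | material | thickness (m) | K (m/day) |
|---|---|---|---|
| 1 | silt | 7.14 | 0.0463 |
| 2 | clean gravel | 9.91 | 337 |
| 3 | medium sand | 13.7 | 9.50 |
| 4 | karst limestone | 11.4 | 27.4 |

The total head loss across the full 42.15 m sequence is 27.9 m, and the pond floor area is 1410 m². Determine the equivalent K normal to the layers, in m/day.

Flow is perpendicular to layering, so the layers act in series and the equivalent K is the thickness-weighted harmonic mean.
Total thickness L = 7.14 + 9.91 + 13.7 + 11.4 = 42.15 m.
Σ(b_i/K_i) = 7.14/0.0463 + 9.91/337 + 13.7/9.50 + 11.4/27.4 = 156.1 d.
K_eq = L / Σ(b_i/K_i) = 42.15 / 156.1 = 0.2700 m/day.

0.270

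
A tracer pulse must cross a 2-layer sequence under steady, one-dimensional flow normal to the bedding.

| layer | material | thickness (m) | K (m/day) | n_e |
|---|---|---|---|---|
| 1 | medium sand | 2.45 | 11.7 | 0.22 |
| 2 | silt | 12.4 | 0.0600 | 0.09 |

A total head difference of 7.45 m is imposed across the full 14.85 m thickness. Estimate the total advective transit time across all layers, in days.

46.0

With flow normal to the layers, continuity requires the same specific discharge q through every layer.
Σ(b_i/K_i) = 2.45/11.7 + 12.4/0.0600 = 206.9 d.
q = Δh / Σ(b_i/K_i) = 7.45 / 206.9 = 0.03601 m/day.
In each layer the seepage velocity is v_i = q/n_i, so the layer transit time is t_i = b_i·n_i / q:
  layer 1 (medium sand): t_1 = 2.45 × 0.22 / 0.03601 = 14.97 d
  layer 2 (silt): t_2 = 12.4 × 0.09 / 0.03601 = 30.99 d
Total t = Σ t_i = 45.96 days.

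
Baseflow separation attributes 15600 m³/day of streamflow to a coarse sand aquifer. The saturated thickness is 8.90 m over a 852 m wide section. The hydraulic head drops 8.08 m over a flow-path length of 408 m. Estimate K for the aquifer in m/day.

104

Cross-sectional area A = 852 × 8.90 = 7583 m².
Hydraulic gradient i = Δh / L = 8.08 / 408 = 0.01980.
From Q = K·A·i, K = Q / (A·i) = 15600 / (7583 × 0.01980) = 103.9 m/day.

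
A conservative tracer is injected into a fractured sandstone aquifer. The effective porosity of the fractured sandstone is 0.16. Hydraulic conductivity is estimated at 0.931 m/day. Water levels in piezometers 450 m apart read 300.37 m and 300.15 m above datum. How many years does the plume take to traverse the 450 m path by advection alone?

433

Hydraulic gradient i = (300.37 − 300.15) / 450 = 0.22 / 450 = 0.0004889.
Darcy flux q = K · i = 0.9310 × 0.0004889 = 0.0004552 m/day.
Seepage velocity v = q / n_e = 0.0004552 / 0.16 = 0.002845 m/day.
Travel time t = L / v = 450 / 0.002845 = 1.582e+05 days = 433.1 years.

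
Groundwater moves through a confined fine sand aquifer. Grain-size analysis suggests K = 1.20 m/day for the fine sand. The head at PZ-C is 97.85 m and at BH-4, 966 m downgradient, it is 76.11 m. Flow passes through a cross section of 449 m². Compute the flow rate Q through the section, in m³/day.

Hydraulic gradient i = (97.85 − 76.11) / 966 = 21.74 / 966 = 0.02251.
Darcy's law: Q = K · A · i = 1.200 × 449.0 × 0.02251 = 12.13 m³/day.

12.1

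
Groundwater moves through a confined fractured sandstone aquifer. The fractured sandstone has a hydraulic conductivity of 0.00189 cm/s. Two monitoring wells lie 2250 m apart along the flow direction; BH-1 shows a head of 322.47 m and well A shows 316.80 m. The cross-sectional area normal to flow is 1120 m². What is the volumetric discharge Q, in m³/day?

4.61

Convert K: 0.00189 cm/s × 864 = 1.633 m/day.
Hydraulic gradient i = (322.47 − 316.80) / 2250 = 5.67 / 2250 = 0.002520.
Darcy's law: Q = K · A · i = 1.633 × 1120 × 0.002520 = 4.609 m³/day.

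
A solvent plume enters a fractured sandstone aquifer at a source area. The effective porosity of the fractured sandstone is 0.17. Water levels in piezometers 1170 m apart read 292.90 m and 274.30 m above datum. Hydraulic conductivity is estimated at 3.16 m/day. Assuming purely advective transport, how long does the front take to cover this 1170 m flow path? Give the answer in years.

10.8

Hydraulic gradient i = (292.90 − 274.30) / 1170 = 18.6 / 1170 = 0.01590.
Darcy flux q = K · i = 3.160 × 0.01590 = 0.05024 m/day.
Seepage velocity v = q / n_e = 0.05024 / 0.17 = 0.2955 m/day.
Travel time t = L / v = 1170 / 0.2955 = 3959 days = 10.84 years.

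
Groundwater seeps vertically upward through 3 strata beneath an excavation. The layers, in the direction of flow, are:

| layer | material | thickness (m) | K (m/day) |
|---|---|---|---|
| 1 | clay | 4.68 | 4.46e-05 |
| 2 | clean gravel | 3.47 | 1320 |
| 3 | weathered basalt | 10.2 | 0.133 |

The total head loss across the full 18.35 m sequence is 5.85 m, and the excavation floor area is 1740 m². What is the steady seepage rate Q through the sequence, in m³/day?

Flow is perpendicular to layering, so the layers act in series and the equivalent K is the thickness-weighted harmonic mean.
Total thickness L = 4.68 + 3.47 + 10.2 = 18.35 m.
Σ(b_i/K_i) = 4.68/4.46e-05 + 3.47/1320 + 10.2/0.133 = 1.050e+05 d.
K_eq = L / Σ(b_i/K_i) = 18.35 / 1.050e+05 = 0.0001747 m/day.
Q = K_eq · A · (Δh/L) = 0.0001747 × 1740 × (5.85/18.35) = 0.09693 m³/day.

0.0969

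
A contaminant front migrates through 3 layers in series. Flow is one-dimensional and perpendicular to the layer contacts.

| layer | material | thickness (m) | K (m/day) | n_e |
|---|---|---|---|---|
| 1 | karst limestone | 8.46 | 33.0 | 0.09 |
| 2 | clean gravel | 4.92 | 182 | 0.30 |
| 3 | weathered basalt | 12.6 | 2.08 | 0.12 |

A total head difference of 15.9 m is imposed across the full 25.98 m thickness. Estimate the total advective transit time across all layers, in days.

With flow normal to the layers, continuity requires the same specific discharge q through every layer.
Σ(b_i/K_i) = 8.46/33.0 + 4.92/182 + 12.6/2.08 = 6.341 d.
q = Δh / Σ(b_i/K_i) = 15.9 / 6.341 = 2.507 m/day.
In each layer the seepage velocity is v_i = q/n_i, so the layer transit time is t_i = b_i·n_i / q:
  layer 1 (karst limestone): t_1 = 8.46 × 0.09 / 2.507 = 0.3037 d
  layer 2 (clean gravel): t_2 = 4.92 × 0.30 / 2.507 = 0.5886 d
  layer 3 (weathered basalt): t_3 = 12.6 × 0.12 / 2.507 = 0.6030 d
Total t = Σ t_i = 1.495 days.

1.50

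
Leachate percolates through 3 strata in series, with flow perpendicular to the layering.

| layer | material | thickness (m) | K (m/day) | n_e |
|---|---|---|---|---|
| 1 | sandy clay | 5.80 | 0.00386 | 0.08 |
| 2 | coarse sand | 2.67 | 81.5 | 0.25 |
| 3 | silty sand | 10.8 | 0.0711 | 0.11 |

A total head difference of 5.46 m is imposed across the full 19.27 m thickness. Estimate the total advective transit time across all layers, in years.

1.92

With flow normal to the layers, continuity requires the same specific discharge q through every layer.
Σ(b_i/K_i) = 5.80/0.00386 + 2.67/81.5 + 10.8/0.0711 = 1655 d.
q = Δh / Σ(b_i/K_i) = 5.46 / 1655 = 0.003300 m/day.
In each layer the seepage velocity is v_i = q/n_i, so the layer transit time is t_i = b_i·n_i / q:
  layer 1 (sandy clay): t_1 = 5.80 × 0.08 / 0.003300 = 140.6 d
  layer 2 (coarse sand): t_2 = 2.67 × 0.25 / 0.003300 = 202.3 d
  layer 3 (silty sand): t_3 = 10.8 × 0.11 / 0.003300 = 360.0 d
Total t = Σ t_i = 702.9 days = 1.924 years.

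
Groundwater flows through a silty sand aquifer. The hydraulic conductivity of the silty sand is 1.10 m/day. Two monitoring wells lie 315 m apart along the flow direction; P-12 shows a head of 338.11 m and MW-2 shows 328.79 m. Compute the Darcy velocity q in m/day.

Hydraulic gradient i = (338.11 − 328.79) / 315 = 9.32 / 315 = 0.02959.
Specific discharge q = K · i = 1.100 × 0.02959 = 0.03255 m/day.

0.0325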